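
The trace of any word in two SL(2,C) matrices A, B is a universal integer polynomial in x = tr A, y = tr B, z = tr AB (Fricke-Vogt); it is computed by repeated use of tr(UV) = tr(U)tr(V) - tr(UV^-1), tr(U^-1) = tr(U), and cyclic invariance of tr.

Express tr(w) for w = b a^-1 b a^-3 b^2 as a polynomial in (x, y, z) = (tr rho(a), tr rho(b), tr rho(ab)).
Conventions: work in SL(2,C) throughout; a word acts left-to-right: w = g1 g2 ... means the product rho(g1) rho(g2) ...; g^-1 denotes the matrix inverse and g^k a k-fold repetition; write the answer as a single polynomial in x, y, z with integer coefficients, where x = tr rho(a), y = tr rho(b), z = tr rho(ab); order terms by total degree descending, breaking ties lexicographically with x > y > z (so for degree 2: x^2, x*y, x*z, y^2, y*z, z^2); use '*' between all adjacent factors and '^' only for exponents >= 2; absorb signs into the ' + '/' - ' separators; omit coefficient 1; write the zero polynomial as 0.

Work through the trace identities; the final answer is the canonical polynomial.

x^4*y^4 - 2*x^3*y^3*z - 2*x^4*y^2 - 2*x^2*y^4 + x^2*y^2*z^2 + 3*x^3*y*z + 3*x*y^3*z + 4*x^2*y^2 - x^2*z^2 - y^2*z^2 - 5*x*y*z + x^2 + y^2 + z^2 - 2

so tr(b^2) = tr(b) * tr(b) - tr(1) = y^2 - 2
tr(b^3) = tr(b) * tr(b^2) - tr(b) = y^3 - 3*y
reduce: tr(b^4) = tr(b) * tr(b^3) - tr(b^2) = y^4 - 4*y^2 + 2
so tr(a b^2) = tr(b) * tr(a b) - tr(a) = y*z - x
reduce: tr(b^2 a b) = tr(b) * tr(a b^2) - tr(a b) = y^2*z - x*y - z
so tr(b^4 a) = tr(b) * tr(b^2 a b) - tr(b^2 a) = y^3*z - x*y^2 - 2*y*z + x
reduce: tr(b^4 a^-1) = tr(b^4) * tr(a) - tr(b^4 a) = x*y^4 - y^3*z - 3*x*y^2 + 2*y*z + x
so tr(a^-2 b^4) = tr(b^4 a^-1) * tr(a) - tr(b^4) = x^2*y^4 - x*y^3*z - 3*x^2*y^2 - y^4 + 2*x*y*z + x^2 + 4*y^2 - 2
so tr(b a^-3 b^3) = tr(a^-2 b^4) * tr(a) - tr(a^-2 b^4 a) = x^3*y^4 - x^2*y^3*z - 3*x^3*y^2 - 2*x*y^4 + 2*x^2*y*z + y^3*z + x^3 + 7*x*y^2 - 2*y*z - 3*x
tr(a b a b) = tr(a b) * tr(a b) - tr(1) = z^2 - 2
tr(a b a) = tr(a) * tr(b a) - tr(b) = x*z - y
reduce: tr(b a b a b) = tr(b) * tr(a b a b) - tr(a b a) = y*z^2 - x*z - y
tr(b^3 a b a) = tr(b) * tr(b a b a b) - tr(b a b a) = y^2*z^2 - x*y*z - y^2 - z^2 + 2
tr(b^3 a b a^-1) = tr(b^3 a b) * tr(a) - tr(b^3 a b a) = x*y^3*z - x^2*y^2 - y^2*z^2 - x*y*z + x^2 + y^2 + z^2 - 2
tr(a^-2 b^3 a b) = tr(b^3 a b a^-1) * tr(a) - tr(b^3 a b) = x^2*y^3*z - x^3*y^2 - x*y^2*z^2 - x^2*y*z - y^3*z + x^3 + 2*x*y^2 + x*z^2 + 2*y*z - 3*x
tr(b a^-3 b^3 a) = tr(a^-2 b^3 a b) * tr(a) - tr(a^-2 b^3 a b a) = x^3*y^3*z - x^4*y^2 - x^2*y^2*z^2 - x^3*y*z - 2*x*y^3*z + x^4 + 3*x^2*y^2 + x^2*z^2 + y^2*z^2 + 3*x*y*z - 4*x^2 - y^2 - z^2 + 2
so tr(b a^-1 b a^-3 b^2) = tr(b a^-3 b^3) * tr(a) - tr(b a^-3 b^3 a) = x^4*y^4 - 2*x^3*y^3*z - 2*x^4*y^2 - 2*x^2*y^4 + x^2*y^2*z^2 + 3*x^3*y*z + 3*x*y^3*z + 4*x^2*y^2 - x^2*z^2 - y^2*z^2 - 5*x*y*z + x^2 + y^2 + z^2 - 2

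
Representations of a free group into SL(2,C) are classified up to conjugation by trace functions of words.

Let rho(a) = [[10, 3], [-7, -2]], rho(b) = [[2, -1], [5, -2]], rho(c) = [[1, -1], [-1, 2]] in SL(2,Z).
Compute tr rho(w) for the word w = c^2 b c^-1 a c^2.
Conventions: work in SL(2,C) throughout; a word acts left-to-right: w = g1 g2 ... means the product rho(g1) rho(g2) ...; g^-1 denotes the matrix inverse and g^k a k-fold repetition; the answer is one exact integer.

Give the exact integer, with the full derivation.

rho(c) = [[1, -1], [-1, 2]]
... * rho(c) = [[1, -1], [-1, 2]]  ->  [[2, -3], [-3, 5]]
... * rho(b) = [[2, -1], [5, -2]]  ->  [[-11, 4], [19, -7]]
... * rho(c^-1) = [[2, 1], [1, 1]]  ->  [[-18, -7], [31, 12]]
... * rho(a) = [[10, 3], [-7, -2]]  ->  [[-131, -40], [226, 69]]
... * rho(c) = [[1, -1], [-1, 2]]  ->  [[-91, 51], [157, -88]]
... * rho(c) = [[1, -1], [-1, 2]]  ->  [[-142, 193], [245, -333]]
tr = -142 + -333 = -475

-475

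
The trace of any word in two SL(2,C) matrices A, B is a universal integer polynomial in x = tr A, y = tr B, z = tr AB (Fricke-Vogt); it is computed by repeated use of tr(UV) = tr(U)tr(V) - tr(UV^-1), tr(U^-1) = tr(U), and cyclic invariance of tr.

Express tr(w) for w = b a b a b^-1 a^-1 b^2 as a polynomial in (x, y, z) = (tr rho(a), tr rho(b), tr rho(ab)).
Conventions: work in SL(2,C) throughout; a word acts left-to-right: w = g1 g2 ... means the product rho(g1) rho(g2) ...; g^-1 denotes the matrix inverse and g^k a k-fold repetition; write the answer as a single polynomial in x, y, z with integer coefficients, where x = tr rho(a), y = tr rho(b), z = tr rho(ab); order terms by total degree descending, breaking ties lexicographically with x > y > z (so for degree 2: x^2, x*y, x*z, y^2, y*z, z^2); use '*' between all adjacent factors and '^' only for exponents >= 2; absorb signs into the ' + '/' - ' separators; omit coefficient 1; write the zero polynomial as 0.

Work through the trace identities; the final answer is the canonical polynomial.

tr(a b a b) = tr(b a) * tr(b a) - tr(1)  (split on b) = z^2 - 2
tr(a b a) = tr(a) * tr(b a) - tr(b)  (reduce the a square) = x*z - y
tr(b^2 a b a) = tr(b) * tr(a b a b) - tr(a b a)  (reduce the b square) = y*z^2 - x*z - y
tr(b^3 a b a) = tr(b) * tr(a b a b^2) - tr(a b a b)  (reduce the b square) = y^2*z^2 - x*y*z - y^2 - z^2 + 2
tr(a b^2) = tr(b) * tr(a b) - tr(a)  (reduce the b square) = y*z - x
tr(b^2 a b) = tr(b) * tr(a b^2) - tr(a b)  (reduce the b square) = y^2*z - x*y - z
tr(b^3 a b) = tr(b) * tr(b^2 a b) - tr(b^2 a)  (reduce the b square) = y^3*z - x*y^2 - 2*y*z + x
tr(a b^3 a b a) = tr(a) * tr(b^3 a b a) - tr(b^3 a b)  (reduce the a square) = x*y^2*z^2 - x^2*y*z - y^3*z - x*z^2 + 2*y*z + x
tr(a b a b a b) = tr(b a) * tr(b a b a) - tr(b^-1 a^-1)  (split on b) = z^3 - 3*z
tr(a b a b a) = tr(a) * tr(b a b a) - tr(b a b)  (reduce the a square) = x*z^2 - y*z - x
tr(a b a b a b^2) = tr(b) * tr(a b a b a b) - tr(a b a b a)  (reduce the b square) = y*z^3 - x*z^2 - 2*y*z + x
tr(a b^3 a b a b) = tr(b) * tr(a b a b a b^2) - tr(a b a b a b)  (reduce the b square) = y^2*z^3 - x*y*z^2 - 2*y^2*z - z^3 + x*y + 3*z
tr(b^3 a b a b^-1 a) = tr(a b^3 a b a) * tr(b) - tr(a b^3 a b a b)  (eliminate b^-1) = x*y^3*z^2 - x^2*y^2*z - y^4*z - y^2*z^3 + 4*y^2*z + z^3 - 3*z
tr(b a b a b^-1 a^-1 b^2) = tr(b^3 a b a b^-1) * tr(a) - tr(b^3 a b a b^-1 a)  (eliminate a^-1) = -x*y^3*z^2 + x^2*y^2*z + y^4*z + y^2*z^3 + x*y*z^2 - x^2*z - 4*y^2*z - z^3 - x*y + 3*z

-x*y^3*z^2 + x^2*y^2*z + y^4*z + y^2*z^3 + x*y*z^2 - x^2*z - 4*y^2*z - z^3 - x*y + 3*z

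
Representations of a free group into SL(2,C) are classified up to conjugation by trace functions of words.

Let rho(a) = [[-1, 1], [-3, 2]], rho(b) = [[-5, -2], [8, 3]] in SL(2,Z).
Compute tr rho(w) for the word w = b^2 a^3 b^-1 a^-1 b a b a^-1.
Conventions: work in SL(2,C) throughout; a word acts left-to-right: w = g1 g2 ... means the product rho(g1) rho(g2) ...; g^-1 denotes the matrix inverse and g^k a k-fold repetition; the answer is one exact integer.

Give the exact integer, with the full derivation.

rho(b) = [[-5, -2], [8, 3]]
... * rho(b) = [[-5, -2], [8, 3]]  ->  [[9, 4], [-16, -7]]
... * rho(a) = [[-1, 1], [-3, 2]]  ->  [[-21, 17], [37, -30]]
... * rho(a) = [[-1, 1], [-3, 2]]  ->  [[-30, 13], [53, -23]]
... * rho(a) = [[-1, 1], [-3, 2]]  ->  [[-9, -4], [16, 7]]
... * rho(b^-1) = [[3, 2], [-8, -5]]  ->  [[5, 2], [-8, -3]]
... * rho(a^-1) = [[2, -1], [3, -1]]  ->  [[16, -7], [-25, 11]]
... * rho(b) = [[-5, -2], [8, 3]]  ->  [[-136, -53], [213, 83]]
... * rho(a) = [[-1, 1], [-3, 2]]  ->  [[295, -242], [-462, 379]]
... * rho(b) = [[-5, -2], [8, 3]]  ->  [[-3411, -1316], [5342, 2061]]
... * rho(a^-1) = [[2, -1], [3, -1]]  ->  [[-10770, 4727], [16867, -7403]]
tr = -10770 + -7403 = -18173

-18173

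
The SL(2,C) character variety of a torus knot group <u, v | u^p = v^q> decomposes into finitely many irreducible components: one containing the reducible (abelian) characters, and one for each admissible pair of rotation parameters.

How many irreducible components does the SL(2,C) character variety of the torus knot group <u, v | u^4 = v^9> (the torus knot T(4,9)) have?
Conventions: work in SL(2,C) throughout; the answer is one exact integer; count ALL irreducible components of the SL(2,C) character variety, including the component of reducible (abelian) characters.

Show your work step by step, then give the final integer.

13

Gamma = < u, v | u^4 = v^9 > (torus knot T(4,9)); the central element u^4 = v^9 acts as +I or -I in any irreducible SL(2,C) representation.
This locks tr(u) to 2*cos(pi*alpha/4), alpha in 1..3, and tr(v) to 2*cos(pi*beta/9), beta in 1..8, on each component of irreducible characters.
u^4 = (-1)^alpha I and v^9 = (-1)^beta I must agree, so alpha and beta have equal parity.
Counting: 2 odd alphas x 4 odd betas + 1 even alphas x 4 even betas = 8 + 4 = 12.
components with irreducible characters: 12; plus the single component of reducible (abelian) characters: total 13.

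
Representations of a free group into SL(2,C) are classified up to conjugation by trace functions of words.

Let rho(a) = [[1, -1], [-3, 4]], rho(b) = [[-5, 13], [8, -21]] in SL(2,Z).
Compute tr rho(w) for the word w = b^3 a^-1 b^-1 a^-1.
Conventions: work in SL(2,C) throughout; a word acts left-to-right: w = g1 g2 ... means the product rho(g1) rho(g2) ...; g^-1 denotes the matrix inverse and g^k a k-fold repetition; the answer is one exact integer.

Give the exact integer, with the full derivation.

rho(b) = [[-5, 13], [8, -21]]
... * rho(b) = [[-5, 13], [8, -21]]  ->  [[129, -338], [-208, 545]]
... * rho(b) = [[-5, 13], [8, -21]]  ->  [[-3349, 8775], [5400, -14149]]
... * rho(a^-1) = [[4, 1], [3, 1]]  ->  [[12929, 5426], [-20847, -8749]]
... * rho(b^-1) = [[-21, -13], [-8, -5]]  ->  [[-314917, -195207], [507779, 314756]]
... * rho(a^-1) = [[4, 1], [3, 1]]  ->  [[-1845289, -510124], [2975384, 822535]]
tr = -1845289 + 822535 = -1022754

-1022754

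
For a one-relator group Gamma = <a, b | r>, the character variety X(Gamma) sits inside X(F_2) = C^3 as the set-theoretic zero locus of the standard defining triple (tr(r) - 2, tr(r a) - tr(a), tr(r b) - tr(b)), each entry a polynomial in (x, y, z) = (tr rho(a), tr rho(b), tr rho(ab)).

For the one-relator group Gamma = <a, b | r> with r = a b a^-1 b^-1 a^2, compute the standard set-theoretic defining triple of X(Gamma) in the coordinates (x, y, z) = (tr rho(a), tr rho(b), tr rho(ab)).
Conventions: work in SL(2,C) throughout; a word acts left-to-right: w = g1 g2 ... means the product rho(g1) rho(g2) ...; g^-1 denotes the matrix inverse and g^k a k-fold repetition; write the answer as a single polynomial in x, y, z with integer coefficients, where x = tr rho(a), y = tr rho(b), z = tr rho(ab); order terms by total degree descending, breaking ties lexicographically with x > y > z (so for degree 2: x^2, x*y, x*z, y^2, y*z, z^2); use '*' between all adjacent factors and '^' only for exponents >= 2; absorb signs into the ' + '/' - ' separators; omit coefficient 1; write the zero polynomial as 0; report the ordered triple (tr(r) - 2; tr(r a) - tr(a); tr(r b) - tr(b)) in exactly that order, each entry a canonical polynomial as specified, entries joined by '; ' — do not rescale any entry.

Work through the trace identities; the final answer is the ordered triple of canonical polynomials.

trace(a^2 b) = trace(a) * trace(b a) - trace(b)  (reduce the a square) = x*z - y
trace(a^3 b) = trace(a) * trace(a b a) - trace(a b)  (reduce the a square) = x^2*z - x*y - z
trace(a^2) = trace(a) * trace(a) - trace(1)  (reduce the a square) = x^2 - 2
trace(a^3) = trace(a) * trace(a^2) - trace(a)  (reduce the a square) = x^3 - 3*x
trace(b a^3 b) = trace(b) * trace(a^3 b) - trace(a^3)  (reduce the b square) = x^2*y*z - x^3 - x*y^2 - y*z + 3*x
trace(b a b a) = trace(b a) * trace(b a) - trace(1)  (split on b) = z^2 - 2
trace(b a b) = trace(b) * trace(a b) - trace(a)  (reduce the b square) = y*z - x
trace(b a b a^2) = trace(a) * trace(b a b a) - trace(b a b)  (reduce the a square) = x*z^2 - y*z - x
trace(b a^3 b a) = trace(a) * trace(b a b a^2) - trace(b a b a)  (reduce the a square) = x^2*z^2 - x*y*z - x^2 - z^2 + 2
trace(a^3 b a^-1 b) = trace(b a^3 b) * trace(a) - trace(b a^3 b a)  (eliminate a^-1) = x^3*y*z - x^4 - x^2*y^2 - x^2*z^2 + 4*x^2 + z^2 - 2
trace(a b a^-1 b^-1 a^2) = trace(a^3 b a^-1) * trace(b) - trace(a^3 b a^-1 b)  (eliminate b^-1) = -x^3*y*z + x^4 + x^2*y^2 + x^2*z^2 + x*y*z - 4*x^2 - y^2 - z^2 + 2
trace(b^2 a^2) = trace(b) * trace(a^2 b) - trace(a^2) = x*y*z - x^2 - y^2 + 2
trace(b a^4 b) = trace(a) * trace(b^2 a^3) - trace(b^2 a^2) = x^3*y*z - x^4 - x^2*y^2 - 2*x*y*z + 4*x^2 + y^2 - 2
trace(b a^4 b a) = trace(a) * trace(a b a b a^2) - trace(a b a b a) = x^3*z^2 - x^2*y*z - x^3 - 2*x*z^2 + y*z + 3*x
trace(a^4 b a^-1 b) = trace(b a^4 b) * trace(a) - trace(b a^4 b a) = x^4*y*z - x^5 - x^3*y^2 - x^3*z^2 - x^2*y*z + 5*x^3 + x*y^2 + 2*x*z^2 - y*z - 5*x
trace(a b a^-1 b^-1 a^3) = trace(a^4 b a^-1) * trace(b) - trace(a^4 b a^-1 b) = -x^4*y*z + x^5 + x^3*y^2 + x^3*z^2 + 2*x^2*y*z - 5*x^3 - 2*x*y^2 - 2*x*z^2 + 5*x
trace(b a b^2 a) = trace(b) * trace(a b a b) - trace(a b a)   [square of b] = y*z^2 - x*z - y
trace(b a b^2) = trace(b) * trace(b a b) - trace(b a)   [square of b] = y^2*z - x*y - z
trace(b a^2 b a b) = trace(a) * trace(b a b^2 a) - trace(b a b^2)   [square of a] = x*y*z^2 - x^2*z - y^2*z + z
trace(b a b a b a) = trace(a b a b) * trace(a b) - trace(b a)   [split at a repeated a] = z^3 - 3*z
trace(b a^2 b a b a) = trace(a) * trace(b a b a b a) - trace(b a b a b)   [square of a] = x*z^3 - y*z^2 - 2*x*z + y
trace(a^2 b a b a^-1 b) = trace(b a^2 b a b) * trace(a) - trace(b a^2 b a b a)   [inverse elimination on a] = x^2*y*z^2 - x^3*z - x*y^2*z - x*z^3 + y*z^2 + 3*x*z - y
trace(a b a^-1 b^-1 a^2 b) = trace(a^2 b a b a^-1) * trace(b) - trace(a^2 b a b a^-1 b)   [inverse elimination on b] = -x^2*y*z^2 + x^3*z + x*y^2*z + x*z^3 - 3*x*z - y
assemble the triple (trace(r) - 2; trace(r a) - x; trace(r b) - y)

-x^3*y*z + x^4 + x^2*y^2 + x^2*z^2 + x*y*z - 4*x^2 - y^2 - z^2; -x^4*y*z + x^5 + x^3*y^2 + x^3*z^2 + 2*x^2*y*z - 5*x^3 - 2*x*y^2 - 2*x*z^2 + 4*x; -x^2*y*z^2 + x^3*z + x*y^2*z + x*z^3 - 3*x*z - 2*y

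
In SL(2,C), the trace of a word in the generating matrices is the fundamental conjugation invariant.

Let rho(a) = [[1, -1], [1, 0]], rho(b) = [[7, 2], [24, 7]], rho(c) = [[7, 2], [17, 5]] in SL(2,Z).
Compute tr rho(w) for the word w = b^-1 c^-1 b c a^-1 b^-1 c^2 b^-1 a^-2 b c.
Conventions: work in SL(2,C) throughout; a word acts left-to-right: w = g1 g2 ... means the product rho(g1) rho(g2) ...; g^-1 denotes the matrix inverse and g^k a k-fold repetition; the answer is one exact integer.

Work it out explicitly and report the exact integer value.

rho(b^-1) = [[7, -2], [-24, 7]]
... * rho(c^-1) = [[5, -2], [-17, 7]]  ->  [[69, -28], [-239, 97]]
... * rho(b) = [[7, 2], [24, 7]]  ->  [[-189, -58], [655, 201]]
... * rho(c) = [[7, 2], [17, 5]]  ->  [[-2309, -668], [8002, 2315]]
... * rho(a^-1) = [[0, 1], [-1, 1]]  ->  [[668, -2977], [-2315, 10317]]
... * rho(b^-1) = [[7, -2], [-24, 7]]  ->  [[76124, -22175], [-263813, 76849]]
... * rho(c) = [[7, 2], [17, 5]]  ->  [[155893, 41373], [-540258, -143381]]
... * rho(c) = [[7, 2], [17, 5]]  ->  [[1794592, 518651], [-6219283, -1797421]]
... * rho(b^-1) = [[7, -2], [-24, 7]]  ->  [[114520, 41373], [-396877, -143381]]
... * rho(a^-1) = [[0, 1], [-1, 1]]  ->  [[-41373, 155893], [143381, -540258]]
... * rho(a^-1) = [[0, 1], [-1, 1]]  ->  [[-155893, 114520], [540258, -396877]]
... * rho(b) = [[7, 2], [24, 7]]  ->  [[1657229, 489854], [-5743242, -1697623]]
... * rho(c) = [[7, 2], [17, 5]]  ->  [[19928121, 5763728], [-69062285, -19974599]]
tr = 19928121 + -19974599 = -46478

-46478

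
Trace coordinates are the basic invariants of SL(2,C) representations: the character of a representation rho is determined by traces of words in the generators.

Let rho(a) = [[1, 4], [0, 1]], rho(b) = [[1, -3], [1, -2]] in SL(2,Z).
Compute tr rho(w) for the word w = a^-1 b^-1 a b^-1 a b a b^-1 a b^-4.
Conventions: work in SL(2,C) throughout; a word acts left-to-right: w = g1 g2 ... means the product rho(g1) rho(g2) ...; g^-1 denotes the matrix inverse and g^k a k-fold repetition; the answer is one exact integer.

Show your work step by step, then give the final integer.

-1150

rho(a^-1) = [[1, -4], [0, 1]]
... * rho(b^-1) = [[-2, 3], [-1, 1]]  ->  [[2, -1], [-1, 1]]
... * rho(a) = [[1, 4], [0, 1]]  ->  [[2, 7], [-1, -3]]
... * rho(b^-1) = [[-2, 3], [-1, 1]]  ->  [[-11, 13], [5, -6]]
... * rho(a) = [[1, 4], [0, 1]]  ->  [[-11, -31], [5, 14]]
... * rho(b) = [[1, -3], [1, -2]]  ->  [[-42, 95], [19, -43]]
... * rho(a) = [[1, 4], [0, 1]]  ->  [[-42, -73], [19, 33]]
... * rho(b^-1) = [[-2, 3], [-1, 1]]  ->  [[157, -199], [-71, 90]]
... * rho(a) = [[1, 4], [0, 1]]  ->  [[157, 429], [-71, -194]]
... * rho(b^-1) = [[-2, 3], [-1, 1]]  ->  [[-743, 900], [336, -407]]
... * rho(b^-1) = [[-2, 3], [-1, 1]]  ->  [[586, -1329], [-265, 601]]
... * rho(b^-1) = [[-2, 3], [-1, 1]]  ->  [[157, 429], [-71, -194]]
... * rho(b^-1) = [[-2, 3], [-1, 1]]  ->  [[-743, 900], [336, -407]]
tr = -743 + -407 = -1150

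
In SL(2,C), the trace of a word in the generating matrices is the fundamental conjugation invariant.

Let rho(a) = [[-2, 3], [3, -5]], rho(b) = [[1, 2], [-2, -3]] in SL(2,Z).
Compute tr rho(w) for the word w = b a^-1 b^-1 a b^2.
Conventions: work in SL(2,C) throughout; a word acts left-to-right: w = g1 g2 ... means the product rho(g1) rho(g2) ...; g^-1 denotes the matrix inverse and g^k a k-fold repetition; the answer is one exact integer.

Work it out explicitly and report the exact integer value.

110

rho(b) = [[1, 2], [-2, -3]]
... * rho(a^-1) = [[-5, -3], [-3, -2]]  ->  [[-11, -7], [19, 12]]
... * rho(b^-1) = [[-3, -2], [2, 1]]  ->  [[19, 15], [-33, -26]]
... * rho(a) = [[-2, 3], [3, -5]]  ->  [[7, -18], [-12, 31]]
... * rho(b) = [[1, 2], [-2, -3]]  ->  [[43, 68], [-74, -117]]
... * rho(b) = [[1, 2], [-2, -3]]  ->  [[-93, -118], [160, 203]]
tr = -93 + 203 = 110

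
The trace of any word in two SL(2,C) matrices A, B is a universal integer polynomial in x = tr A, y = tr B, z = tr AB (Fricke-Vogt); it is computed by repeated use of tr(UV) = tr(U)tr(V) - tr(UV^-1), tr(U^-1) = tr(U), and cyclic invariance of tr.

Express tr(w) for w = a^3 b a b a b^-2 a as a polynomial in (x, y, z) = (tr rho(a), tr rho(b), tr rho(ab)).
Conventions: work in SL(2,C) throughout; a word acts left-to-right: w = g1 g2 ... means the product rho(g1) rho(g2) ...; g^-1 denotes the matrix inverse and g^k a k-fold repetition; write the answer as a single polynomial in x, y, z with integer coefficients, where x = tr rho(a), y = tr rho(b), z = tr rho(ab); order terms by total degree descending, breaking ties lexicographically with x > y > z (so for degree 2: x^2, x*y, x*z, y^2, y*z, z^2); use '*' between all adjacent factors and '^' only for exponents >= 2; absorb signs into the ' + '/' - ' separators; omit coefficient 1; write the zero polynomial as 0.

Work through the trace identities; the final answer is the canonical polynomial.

x^4*y^2*z^2 - x^3*y^3*z - x^3*y*z^3 - x^4*y^2 - x^4*z^2 - 2*x^2*y^2*z^2 + 3*x^3*y*z + 2*x*y^3*z + 2*x*y*z^3 + x^4 + 3*x^2*y^2 + 3*x^2*z^2 - 7*x*y*z - 4*x^2 - y^2 - z^2 + 2

and trace(b a b a) = trace(a b) * trace(a b) - trace(1) = z^2 - 2
and trace(b a b) = trace(b) * trace(a b) - trace(a) = y*z - x
trace(b a b a^2) = trace(a) * trace(b a b a) - trace(b a b) = x*z^2 - y*z - x
trace(a b a b a^2) = trace(a) * trace(b a b a^2) - trace(b a b a) = x^2*z^2 - x*y*z - x^2 - z^2 + 2
trace(b a b a^4) = trace(a) * trace(a b a b a^2) - trace(a b a b a) = x^3*z^2 - x^2*y*z - x^3 - 2*x*z^2 + y*z + 3*x
trace(a^4 b a b a) = trace(a) * trace(b a b a^4) - trace(b a b a^3) = x^4*z^2 - x^3*y*z - x^4 - 3*x^2*z^2 + 2*x*y*z + 4*x^2 + z^2 - 2
trace(b a b a b a) = trace(b a) * trace(b a b a) - trace(b^-1 a^-1) = z^3 - 3*z
next, trace(a b a) = trace(a) * trace(b a) - trace(b) = x*z - y
and trace(b a b a b) = trace(b) * trace(a b a b) - trace(a b a) = y*z^2 - x*z - y
and trace(b a b a b a^2) = trace(a) * trace(b a b a b a) - trace(b a b a b) = x*z^3 - y*z^2 - 2*x*z + y
trace(b a b a b a^3) = trace(a) * trace(b a b a b a^2) - trace(b a b a b a) = x^2*z^3 - x*y*z^2 - 2*x^2*z - z^3 + x*y + 3*z
and trace(a^4 b a b a b) = trace(a) * trace(b a b a b a^3) - trace(b a b a b a^2) = x^3*z^3 - x^2*y*z^2 - 2*x^3*z - 2*x*z^3 + x^2*y + y*z^2 + 5*x*z - y
trace(a^4 b a b a b^-1) = trace(a^4 b a b a) * trace(b) - trace(a^4 b a b a b) = x^4*y*z^2 - x^3*y^2*z - x^3*z^3 - x^4*y - 2*x^2*y*z^2 + 2*x^3*z + 2*x*y^2*z + 2*x*z^3 + 3*x^2*y - 5*x*z - y
and trace(a^3 b a b a b^-2 a) = trace(a^4 b a b a b^-1) * trace(b) - trace(a^4 b a b a) = x^4*y^2*z^2 - x^3*y^3*z - x^3*y*z^3 - x^4*y^2 - x^4*z^2 - 2*x^2*y^2*z^2 + 3*x^3*y*z + 2*x*y^3*z + 2*x*y*z^3 + x^4 + 3*x^2*y^2 + 3*x^2*z^2 - 7*x*y*z - 4*x^2 - y^2 - z^2 + 2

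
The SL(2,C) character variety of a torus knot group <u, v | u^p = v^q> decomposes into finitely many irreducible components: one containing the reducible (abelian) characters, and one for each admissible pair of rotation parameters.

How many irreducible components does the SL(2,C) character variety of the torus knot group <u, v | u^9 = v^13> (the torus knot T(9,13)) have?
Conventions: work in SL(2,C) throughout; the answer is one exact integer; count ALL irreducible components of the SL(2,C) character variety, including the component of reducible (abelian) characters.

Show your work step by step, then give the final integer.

49

Gamma = < u, v | u^9 = v^13 > (torus knot T(9,13)); the central element u^9 = v^13 acts as +I or -I in any irreducible SL(2,C) representation.
This locks tr(u) to 2*cos(pi*alpha/9), alpha in 1..8, and tr(v) to 2*cos(pi*beta/13), beta in 1..12, on each component of irreducible characters.
u^9 = (-1)^alpha I and v^13 = (-1)^beta I must agree, so alpha and beta have equal parity.
Counting: 4 odd alphas x 6 odd betas + 4 even alphas x 6 even betas = 24 + 24 = 48.
Total: 48 irreducible-character components + 1 reducible (abelian) component = 49.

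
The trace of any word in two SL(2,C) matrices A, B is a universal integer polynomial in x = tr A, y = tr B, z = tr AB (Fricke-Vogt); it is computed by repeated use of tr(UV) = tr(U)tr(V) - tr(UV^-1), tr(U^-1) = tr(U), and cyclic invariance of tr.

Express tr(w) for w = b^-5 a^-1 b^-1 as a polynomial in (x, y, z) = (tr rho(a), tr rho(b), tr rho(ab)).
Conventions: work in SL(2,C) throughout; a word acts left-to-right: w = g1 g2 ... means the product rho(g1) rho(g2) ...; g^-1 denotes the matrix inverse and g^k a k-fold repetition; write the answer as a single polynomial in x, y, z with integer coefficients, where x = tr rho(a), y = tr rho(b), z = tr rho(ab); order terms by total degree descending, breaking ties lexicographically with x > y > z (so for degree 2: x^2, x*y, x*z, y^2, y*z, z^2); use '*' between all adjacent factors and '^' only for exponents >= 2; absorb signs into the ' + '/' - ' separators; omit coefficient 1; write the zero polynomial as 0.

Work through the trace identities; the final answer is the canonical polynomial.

trace(a^-1) = trace(a) = x
trace(a^-1 b) = trace(b) trace(a) - trace(b a) = x*y - z
trace(a^-1 b^-1) = trace(a^-1) trace(b) - trace(a^-1 b) = z
trace(b^-2 a^-1) = trace(a^-1 b^-1) trace(b) - trace(a^-1) = y*z - x
trace(b^-2 a^-1 b^-1) = trace(b^-2 a^-1) trace(b) - trace(b^-2 a^-1 b) = y^2*z - x*y - z
trace(b^-4 a^-1) = trace(b^-2 a^-1 b^-1) trace(b) - trace(b^-2 a^-1) = y^3*z - x*y^2 - 2*y*z + x
trace(a^-1 b^-5) = trace(b^-4 a^-1) trace(b) - trace(b^-4 a^-1 b) = y^4*z - x*y^3 - 3*y^2*z + 2*x*y + z
trace(b^-5 a^-1 b^-1) = trace(a^-1 b^-5) trace(b) - trace(a^-1 b^-4) = y^5*z - x*y^4 - 4*y^3*z + 3*x*y^2 + 3*y*z - x

y^5*z - x*y^4 - 4*y^3*z + 3*x*y^2 + 3*y*z - x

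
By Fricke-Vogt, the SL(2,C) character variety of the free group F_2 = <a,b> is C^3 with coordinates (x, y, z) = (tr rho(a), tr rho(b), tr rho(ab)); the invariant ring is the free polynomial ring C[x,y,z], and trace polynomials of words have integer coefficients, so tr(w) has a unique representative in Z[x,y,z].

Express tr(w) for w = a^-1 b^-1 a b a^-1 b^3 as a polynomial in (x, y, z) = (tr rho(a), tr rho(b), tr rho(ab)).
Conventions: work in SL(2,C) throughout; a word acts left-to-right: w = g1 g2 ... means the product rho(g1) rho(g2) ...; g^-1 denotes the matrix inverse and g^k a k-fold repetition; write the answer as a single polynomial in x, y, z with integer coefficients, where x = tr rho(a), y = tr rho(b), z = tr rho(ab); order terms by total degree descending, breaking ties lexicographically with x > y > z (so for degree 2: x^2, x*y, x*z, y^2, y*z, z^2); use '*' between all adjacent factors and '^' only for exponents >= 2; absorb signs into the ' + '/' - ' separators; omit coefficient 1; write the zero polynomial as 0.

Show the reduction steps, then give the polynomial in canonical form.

trace(b^2) = trace(b)*trace(b) - trace(1)   [square of b] = y^2 - 2
so trace(b^3) = trace(b)*trace(b^2) - trace(b)   [square of b] = y^3 - 3*y
trace(b^4) = trace(b)*trace(b^3) - trace(b^2)   [square of b] = y^4 - 4*y^2 + 2
trace(b a b) = trace(b)*trace(a b) - trace(a)   [square of b] = y*z - x
trace(b a b^2) = trace(b)*trace(b a b) - trace(b a)   [square of b] = y^2*z - x*y - z
trace(b^4 a) = trace(b)*trace(b a b^2) - trace(b a b)   [square of b] = y^3*z - x*y^2 - 2*y*z + x
trace(b a^-1 b^3) = trace(b^4)*trace(a) - trace(b^4 a)   [inverse elimination on a] = x*y^4 - y^3*z - 3*x*y^2 + 2*y*z + x
reduce: trace(b^4 a b) = trace(b)*trace(b^2 a b^2) - trace(b^2 a b)   [square of b] = y^4*z - x*y^3 - 3*y^2*z + 2*x*y + z
reduce: trace(a b a b) = trace(b a)*trace(b a) - trace(1)   [split at a repeated b] = z^2 - 2
so trace(a b a) = trace(a)*trace(b a) - trace(b)   [square of a] = x*z - y
trace(a b a b^2) = trace(b)*trace(a b a b) - trace(a b a)   [square of b] = y*z^2 - x*z - y
so trace(a b a b^3) = trace(b)*trace(a b a b^2) - trace(a b a b)   [square of b] = y^2*z^2 - x*y*z - y^2 - z^2 + 2
trace(b^4 a b a) = trace(b)*trace(a b a b^3) - trace(a b a b^2)   [square of b] = y^3*z^2 - x*y^2*z - y^3 - 2*y*z^2 + x*z + 3*y
trace(b a b a^-1 b^3) = trace(b^4 a b)*trace(a) - trace(b^4 a b a)   [inverse elimination on a] = x*y^4*z - x^2*y^3 - y^3*z^2 - 2*x*y^2*z + 2*x^2*y + y^3 + 2*y*z^2 - 3*y
so trace(a b a b a b) = trace(a b)*trace(a b a b) - trace(a^-1 b^-1)   [split at a repeated a] = z^3 - 3*z
so trace(a b a b a) = trace(a)*trace(b a b a) - trace(b a b)   [square of a] = x*z^2 - y*z - x
reduce: trace(a b a b a b^2) = trace(b)*trace(a b a b a b) - trace(a b a b a)   [square of b] = y*z^3 - x*z^2 - 2*y*z + x
trace(b^3 a b a b a) = trace(b)*trace(a b a b a b^2) - trace(a b a b a b)   [square of b] = y^2*z^3 - x*y*z^2 - 2*y^2*z - z^3 + x*y + 3*z
trace(b a b a^-1 b^3 a) = trace(b^3 a b a b)*trace(a) - trace(b^3 a b a b a)   [inverse elimination on a] = x*y^3*z^2 - x^2*y^2*z - y^2*z^3 - x*y^3 - x*y*z^2 + x^2*z + 2*y^2*z + z^3 + 2*x*y - 3*z
so trace(a b a^-1 b^3 a^-1 b) = trace(b a b a^-1 b^3)*trace(a) - trace(b a b a^-1 b^3 a)   [inverse elimination on a] = x^2*y^4*z - x^3*y^3 - 2*x*y^3*z^2 - x^2*y^2*z + y^2*z^3 + 2*x^3*y + 2*x*y^3 + 3*x*y*z^2 - x^2*z - 2*y^2*z - z^3 - 5*x*y + 3*z
trace(a^-1 b^-1 a b a^-1 b^3) = trace(a b a^-1 b^3 a^-1)*trace(b) - trace(a b a^-1 b^3 a^-1 b)   [inverse elimination on b] = -x^2*y^4*z + x^3*y^3 + x*y^5 + 2*x*y^3*z^2 + x^2*y^2*z - y^4*z - y^2*z^3 - 2*x^3*y - 5*x*y^3 - 3*x*y*z^2 + x^2*z + 4*y^2*z + z^3 + 6*x*y - 3*z

-x^2*y^4*z + x^3*y^3 + x*y^5 + 2*x*y^3*z^2 + x^2*y^2*z - y^4*z - y^2*z^3 - 2*x^3*y - 5*x*y^3 - 3*x*y*z^2 + x^2*z + 4*y^2*z + z^3 + 6*x*y - 3*z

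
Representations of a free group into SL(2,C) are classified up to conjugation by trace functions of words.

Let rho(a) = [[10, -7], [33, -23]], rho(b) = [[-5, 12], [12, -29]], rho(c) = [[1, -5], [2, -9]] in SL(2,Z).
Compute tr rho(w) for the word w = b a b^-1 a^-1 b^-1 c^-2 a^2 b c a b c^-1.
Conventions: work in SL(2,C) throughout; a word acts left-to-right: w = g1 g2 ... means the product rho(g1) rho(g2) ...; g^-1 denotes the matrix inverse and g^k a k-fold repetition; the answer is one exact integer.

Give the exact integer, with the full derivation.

54325598134788635

rho(b) = [[-5, 12], [12, -29]]
... * rho(a) = [[10, -7], [33, -23]]  ->  [[346, -241], [-837, 583]]
... * rho(b^-1) = [[-29, -12], [-12, -5]]  ->  [[-7142, -2947], [17277, 7129]]
... * rho(a^-1) = [[-23, 7], [-33, 10]]  ->  [[261517, -79464], [-632628, 192229]]
... * rho(b^-1) = [[-29, -12], [-12, -5]]  ->  [[-6630425, -2740884], [16039464, 6630391]]
... * rho(c^-1) = [[-9, 5], [-2, 1]]  ->  [[65155593, -35893009], [-157615958, 86827711]]
... * rho(c^-1) = [[-9, 5], [-2, 1]]  ->  [[-514614319, 289884956], [1244888200, -701252079]]
... * rho(a) = [[10, -7], [33, -23]]  ->  [[4420060358, -3065053755], [-10692436607, 7414580417]]
... * rho(a) = [[10, -7], [33, -23]]  ->  [[-56946170335, 39555813859], [137756787691, -95688293342]]
... * rho(b) = [[-5, 12], [12, -29]]  ->  [[759400617983, -1830472645931], [-1837043458559, 4428041959210]]
... * rho(c) = [[1, -5], [2, -9]]  ->  [[-2901544673879, 12677250723464], [7019040459861, -30667160340095]]
... * rho(a) = [[10, -7], [33, -23]]  ->  [[389333827135522, -271265953922519], [-941825886624525, 656211404603158]]
... * rho(b) = [[-5, 12], [12, -29]]  ->  [[-5201860582747838, 12538718589379315], [12583666288360521, -30332041372985882]]
... * rho(c^-1) = [[-9, 5], [-2, 1]]  ->  [[21739308065971912, -13470584324359875], [-52588913849272925, 32586290068816723]]
tr = 21739308065971912 + 32586290068816723 = 54325598134788635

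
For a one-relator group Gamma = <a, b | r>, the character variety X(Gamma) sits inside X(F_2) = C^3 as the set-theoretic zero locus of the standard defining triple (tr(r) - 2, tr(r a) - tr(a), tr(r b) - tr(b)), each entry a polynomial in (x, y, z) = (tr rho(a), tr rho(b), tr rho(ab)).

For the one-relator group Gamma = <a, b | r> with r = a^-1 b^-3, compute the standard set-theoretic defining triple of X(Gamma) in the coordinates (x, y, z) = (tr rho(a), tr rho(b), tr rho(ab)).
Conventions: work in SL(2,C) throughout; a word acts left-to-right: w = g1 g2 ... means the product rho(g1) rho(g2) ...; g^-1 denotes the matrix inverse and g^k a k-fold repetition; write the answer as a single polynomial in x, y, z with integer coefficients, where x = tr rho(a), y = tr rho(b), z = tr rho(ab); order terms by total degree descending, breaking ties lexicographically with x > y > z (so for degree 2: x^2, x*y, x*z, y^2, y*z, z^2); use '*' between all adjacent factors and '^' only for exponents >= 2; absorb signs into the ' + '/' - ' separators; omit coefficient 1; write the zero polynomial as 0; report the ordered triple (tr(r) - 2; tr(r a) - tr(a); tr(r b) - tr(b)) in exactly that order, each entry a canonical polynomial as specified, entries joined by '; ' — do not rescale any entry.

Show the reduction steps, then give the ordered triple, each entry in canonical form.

y^2*z - x*y - z - 2; y^3 - x - 3*y; y*z - x - y

use: trace(a^-1) = trace(a) = x
trace(a^-1 b) = trace(b) * trace(a) - trace(b a) = x*y - z
trace(b^-1 a^-1) = trace(a^-1) * trace(b) - trace(a^-1 b) = z
apply: trace(a^-1 b^-2) = trace(b^-1 a^-1) * trace(b) - trace(b^-1 a^-1 b) = y*z - x
trace(a^-1 b^-3) = trace(a^-1 b^-2) * trace(b) - trace(a^-1 b^-1) = y^2*z - x*y - z
trace(b^-2) = trace(b^-1) * trace(b) - trace(1) = y^2 - 2
apply: trace(b^-3) = trace(b^-2) * trace(b) - trace(b^-1) = y^3 - 3*y
assemble the triple (trace(r) - 2; trace(r a) - x; trace(r b) - y)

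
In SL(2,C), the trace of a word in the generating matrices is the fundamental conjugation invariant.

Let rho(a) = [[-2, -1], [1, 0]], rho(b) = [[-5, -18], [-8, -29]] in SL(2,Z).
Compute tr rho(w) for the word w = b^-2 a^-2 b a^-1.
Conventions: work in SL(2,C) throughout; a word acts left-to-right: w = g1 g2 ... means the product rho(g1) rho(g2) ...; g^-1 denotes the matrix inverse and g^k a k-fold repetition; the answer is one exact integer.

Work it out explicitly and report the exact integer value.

rho(b^-1) = [[-29, 18], [8, -5]]
... * rho(b^-1) = [[-29, 18], [8, -5]]  ->  [[985, -612], [-272, 169]]
... * rho(a^-1) = [[0, 1], [-1, -2]]  ->  [[612, 2209], [-169, -610]]
... * rho(a^-1) = [[0, 1], [-1, -2]]  ->  [[-2209, -3806], [610, 1051]]
... * rho(b) = [[-5, -18], [-8, -29]]  ->  [[41493, 150136], [-11458, -41459]]
... * rho(a^-1) = [[0, 1], [-1, -2]]  ->  [[-150136, -258779], [41459, 71460]]
tr = -150136 + 71460 = -78676

-78676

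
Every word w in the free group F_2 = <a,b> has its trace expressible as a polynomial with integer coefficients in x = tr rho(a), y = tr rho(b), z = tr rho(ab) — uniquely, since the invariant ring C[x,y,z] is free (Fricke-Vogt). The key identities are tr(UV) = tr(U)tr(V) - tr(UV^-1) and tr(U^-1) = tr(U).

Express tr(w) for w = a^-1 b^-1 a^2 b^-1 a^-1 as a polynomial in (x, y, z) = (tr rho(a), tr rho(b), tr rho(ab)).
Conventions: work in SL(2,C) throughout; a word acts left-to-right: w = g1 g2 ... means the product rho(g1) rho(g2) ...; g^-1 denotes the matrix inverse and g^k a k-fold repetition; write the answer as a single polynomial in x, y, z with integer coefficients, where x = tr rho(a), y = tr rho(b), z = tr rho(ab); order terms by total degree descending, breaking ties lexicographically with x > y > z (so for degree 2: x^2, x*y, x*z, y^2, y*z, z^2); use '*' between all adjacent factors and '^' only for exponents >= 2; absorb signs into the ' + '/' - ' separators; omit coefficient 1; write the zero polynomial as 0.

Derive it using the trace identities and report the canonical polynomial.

x^3*y*z - x^4 - x^2*y^2 - x^2*z^2 + 4*x^2 + y^2 - 2

tr(a b^-1) = tr(a) * tr(b) - tr(a b) = x*y - z
next, tr(a^2) = tr(a) * tr(a) - tr(1) = x^2 - 2
and tr(b a^2) = tr(a) * tr(b a) - tr(b) = x*z - y
next, tr(a b a^2) = tr(a) * tr(b a^2) - tr(b a) = x^2*z - x*y - z
tr(b a b a) = tr(b a) * tr(b a) - tr(1) = z^2 - 2
and tr(b a b) = tr(b) * tr(a b) - tr(a) = y*z - x
tr(a b a^2 b) = tr(a) * tr(b a b a) - tr(b a b) = x*z^2 - y*z - x
next, tr(b a^2 b^-1 a) = tr(a b a^2) * tr(b) - tr(a b a^2 b) = x^2*y*z - x*y^2 - x*z^2 + x
and tr(a^2 b^-1 a^-1 b) = tr(b a^2 b^-1) * tr(a) - tr(b a^2 b^-1 a) = -x^2*y*z + x^3 + x*y^2 + x*z^2 - 3*x
tr(a^-1 b^-1 a^2 b^-1) = tr(a^2 b^-1 a^-1) * tr(b) - tr(a^2 b^-1 a^-1 b) = x^2*y*z - x^3 - x*z^2 - y*z + 3*x
and tr(b^-1 a^2) = tr(a^2) * tr(b) - tr(a^2 b) = x^2*y - x*z - y
and tr(b^-1 a^2 b^-1) = tr(b^-1 a^2) * tr(b) - tr(b^-1 a^2 b) = x^2*y^2 - x*y*z - x^2 - y^2 + 2
tr(a^-1 b^-1 a^2 b^-1 a^-1) = tr(a^-1 b^-1 a^2 b^-1) * tr(a) - tr(a^-1 b^-1 a^2 b^-1 a) = x^3*y*z - x^4 - x^2*y^2 - x^2*z^2 + 4*x^2 + y^2 - 2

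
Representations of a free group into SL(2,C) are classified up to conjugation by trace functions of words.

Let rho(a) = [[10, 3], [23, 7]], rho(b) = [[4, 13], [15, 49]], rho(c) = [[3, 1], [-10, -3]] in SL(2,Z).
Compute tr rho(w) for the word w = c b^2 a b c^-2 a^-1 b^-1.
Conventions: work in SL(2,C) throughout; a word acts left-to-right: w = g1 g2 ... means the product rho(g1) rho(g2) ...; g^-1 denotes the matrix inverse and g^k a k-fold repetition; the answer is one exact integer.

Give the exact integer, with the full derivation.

rho(c) = [[3, 1], [-10, -3]]
... * rho(b) = [[4, 13], [15, 49]]  ->  [[27, 88], [-85, -277]]
... * rho(b) = [[4, 13], [15, 49]]  ->  [[1428, 4663], [-4495, -14678]]
... * rho(a) = [[10, 3], [23, 7]]  ->  [[121529, 36925], [-382544, -116231]]
... * rho(b) = [[4, 13], [15, 49]]  ->  [[1039991, 3389202], [-3273641, -10668391]]
... * rho(c^-1) = [[-3, -1], [10, 3]]  ->  [[30772047, 9127615], [-96862987, -28731532]]
... * rho(c^-1) = [[-3, -1], [10, 3]]  ->  [[-1039991, -3389202], [3273641, 10668391]]
... * rho(a^-1) = [[7, -3], [-23, 10]]  ->  [[70671709, -30772047], [-222457506, 96862987]]
... * rho(b^-1) = [[49, -13], [-15, 4]]  ->  [[3924494446, -1041820405], [-12353362599, 3279399526]]
tr = 3924494446 + 3279399526 = 7203893972

7203893972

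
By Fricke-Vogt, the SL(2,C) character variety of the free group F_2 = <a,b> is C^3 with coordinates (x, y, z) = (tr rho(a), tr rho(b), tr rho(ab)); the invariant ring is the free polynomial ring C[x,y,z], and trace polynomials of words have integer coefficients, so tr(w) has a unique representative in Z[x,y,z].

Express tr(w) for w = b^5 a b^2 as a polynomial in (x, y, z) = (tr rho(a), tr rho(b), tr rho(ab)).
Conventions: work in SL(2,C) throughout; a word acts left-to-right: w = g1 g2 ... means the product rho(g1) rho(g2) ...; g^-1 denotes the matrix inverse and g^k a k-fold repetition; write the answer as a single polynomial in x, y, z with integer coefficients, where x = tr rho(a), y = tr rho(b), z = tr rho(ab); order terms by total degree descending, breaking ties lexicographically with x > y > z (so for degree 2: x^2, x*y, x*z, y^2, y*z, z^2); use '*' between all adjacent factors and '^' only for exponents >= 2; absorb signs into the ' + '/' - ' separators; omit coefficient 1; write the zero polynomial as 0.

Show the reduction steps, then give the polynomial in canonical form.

reduce: tr(a b^2) = tr(b) * tr(a b) - tr(a)  (reduce the b square) = y*z - x
so tr(b^2 a b) = tr(b) * tr(a b^2) - tr(a b)  (reduce the b square) = y^2*z - x*y - z
tr(b^2 a b^2) = tr(b) * tr(b^2 a b) - tr(b^2 a)  (reduce the b square) = y^3*z - x*y^2 - 2*y*z + x
reduce: tr(b^4 a b) = tr(b) * tr(b^2 a b^2) - tr(b^2 a b)  (reduce the b square) = y^4*z - x*y^3 - 3*y^2*z + 2*x*y + z
so tr(b^5 a b) = tr(b) * tr(b^4 a b) - tr(b^4 a)  (reduce the b square) = y^5*z - x*y^4 - 4*y^3*z + 3*x*y^2 + 3*y*z - x
tr(b^5 a b^2) = tr(b) * tr(b^5 a b) - tr(b^5 a)  (reduce the b square) = y^6*z - x*y^5 - 5*y^4*z + 4*x*y^3 + 6*y^2*z - 3*x*y - z

y^6*z - x*y^5 - 5*y^4*z + 4*x*y^3 + 6*y^2*z - 3*x*y - z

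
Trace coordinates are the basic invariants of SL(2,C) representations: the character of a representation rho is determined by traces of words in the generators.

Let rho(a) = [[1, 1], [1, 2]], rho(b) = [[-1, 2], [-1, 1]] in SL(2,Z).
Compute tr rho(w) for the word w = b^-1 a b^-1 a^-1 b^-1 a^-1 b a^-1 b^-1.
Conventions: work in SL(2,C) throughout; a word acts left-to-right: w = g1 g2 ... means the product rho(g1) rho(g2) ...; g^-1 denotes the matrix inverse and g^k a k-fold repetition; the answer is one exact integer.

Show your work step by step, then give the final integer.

rho(b^-1) = [[1, -2], [1, -1]]
... * rho(a) = [[1, 1], [1, 2]]  ->  [[-1, -3], [0, -1]]
... * rho(b^-1) = [[1, -2], [1, -1]]  ->  [[-4, 5], [-1, 1]]
... * rho(a^-1) = [[2, -1], [-1, 1]]  ->  [[-13, 9], [-3, 2]]
... * rho(b^-1) = [[1, -2], [1, -1]]  ->  [[-4, 17], [-1, 4]]
... * rho(a^-1) = [[2, -1], [-1, 1]]  ->  [[-25, 21], [-6, 5]]
... * rho(b) = [[-1, 2], [-1, 1]]  ->  [[4, -29], [1, -7]]
... * rho(a^-1) = [[2, -1], [-1, 1]]  ->  [[37, -33], [9, -8]]
... * rho(b^-1) = [[1, -2], [1, -1]]  ->  [[4, -41], [1, -10]]
tr = 4 + -10 = -6

-6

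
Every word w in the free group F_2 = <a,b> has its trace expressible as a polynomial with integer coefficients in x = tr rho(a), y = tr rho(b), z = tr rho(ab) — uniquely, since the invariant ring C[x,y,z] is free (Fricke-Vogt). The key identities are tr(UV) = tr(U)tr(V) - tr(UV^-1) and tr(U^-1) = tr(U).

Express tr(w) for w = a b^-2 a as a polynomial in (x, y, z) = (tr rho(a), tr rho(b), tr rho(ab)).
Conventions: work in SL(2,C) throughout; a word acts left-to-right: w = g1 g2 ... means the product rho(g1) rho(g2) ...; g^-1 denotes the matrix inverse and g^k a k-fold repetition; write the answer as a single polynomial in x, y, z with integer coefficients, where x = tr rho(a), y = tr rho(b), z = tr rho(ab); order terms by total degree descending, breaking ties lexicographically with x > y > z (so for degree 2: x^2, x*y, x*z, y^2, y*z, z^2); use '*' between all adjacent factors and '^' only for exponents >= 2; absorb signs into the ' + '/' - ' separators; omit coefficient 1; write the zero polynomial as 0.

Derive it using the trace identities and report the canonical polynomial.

tr(a^2) = tr(a) tr(a) - tr(1)   [square of a] = x^2 - 2
reduce: tr(a^2 b) = tr(a) tr(b a) - tr(b)   [square of a] = x*z - y
tr(a^2 b^-1) = tr(a^2) tr(b) - tr(a^2 b)   [inverse elimination on b] = x^2*y - x*z - y
tr(a b^-2 a) = tr(a^2 b^-1) tr(b) - tr(a^2)   [inverse elimination on b] = x^2*y^2 - x*y*z - x^2 - y^2 + 2

x^2*y^2 - x*y*z - x^2 - y^2 + 2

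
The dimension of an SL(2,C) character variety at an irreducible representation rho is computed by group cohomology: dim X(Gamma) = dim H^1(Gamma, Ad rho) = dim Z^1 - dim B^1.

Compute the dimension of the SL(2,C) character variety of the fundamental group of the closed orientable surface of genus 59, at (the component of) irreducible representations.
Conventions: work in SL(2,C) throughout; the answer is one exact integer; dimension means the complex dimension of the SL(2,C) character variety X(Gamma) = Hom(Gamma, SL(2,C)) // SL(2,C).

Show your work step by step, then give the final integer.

348

Gamma = pi_1(Sigma_59) = < a_1, b_1, ..., a_59, b_59 | prod [a_i, b_i] > has 2g = 118 generators and 1 relator.
Before the relator condition, cocycle space has dim 3*118 = 354.
At an irreducible rho, H^2 = coker(d_2) vanishes (Poincare duality: H^2 is dual to H^0 = invariants = 0), so d_2 is surjective onto sl_2 and dim Z^1 = 354 - 3 = 351.
As always at irreducible rho, dim B^1 = 3.
dim X = dim H^1 = 351 - 3 = 348.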